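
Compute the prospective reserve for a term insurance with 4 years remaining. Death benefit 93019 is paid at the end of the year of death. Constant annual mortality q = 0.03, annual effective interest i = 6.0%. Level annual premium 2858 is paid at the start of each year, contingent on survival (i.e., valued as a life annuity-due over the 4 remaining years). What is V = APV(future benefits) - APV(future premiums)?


v = 1/(1+i) = 0.943396
APV(future benefits) per unit = sum_{k=0}^{3} k_p_x * q * v^(k+1) = 0.099588
APV(future benefits) = 93019 * 0.099588 = 9263.6126
Life annuity-due factor ä_{x:4} = sum_{k=0}^{3} k_p_x * v^k = 3.51879
APV(future premiums) = 2858 * 3.51879 = 10056.7014
V = 9263.6126 - 10056.7014
= -793.0888


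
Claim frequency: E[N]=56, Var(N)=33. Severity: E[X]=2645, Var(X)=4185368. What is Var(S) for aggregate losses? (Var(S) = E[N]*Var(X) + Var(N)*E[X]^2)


Var(S) = E[N]*Var(X) + Var(N)*E[X]^2
= 56*4185368 + 33*2645^2
= 234380608 + 230868825
= 4.6525e+08


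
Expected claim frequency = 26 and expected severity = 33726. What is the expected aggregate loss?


E[S] = E[N] * E[X]
= 26 * 33726
= 876876


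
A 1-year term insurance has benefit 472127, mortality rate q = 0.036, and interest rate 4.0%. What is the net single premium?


NSP = benefit * q * v
v = 1/(1+i) = 0.961538
NSP = 472127 * 0.036 * 0.961538
= 16342.8577


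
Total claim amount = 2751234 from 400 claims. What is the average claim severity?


severity = total / number
= 2751234 / 400
= 6878.085


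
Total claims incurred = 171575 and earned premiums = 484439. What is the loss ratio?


Loss ratio = claims / premiums
= 171575 / 484439
= 0.3542


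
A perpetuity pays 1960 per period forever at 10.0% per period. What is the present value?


PV = PMT / i
= 1960 / 0.1
= 19600.0


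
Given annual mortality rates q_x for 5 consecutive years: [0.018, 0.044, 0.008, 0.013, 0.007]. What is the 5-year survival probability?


p_k = 1 - q_k for each year
Survival = product of (1 - q_k)
= 0.982 * 0.956 * 0.992 * 0.987 * 0.993
= 0.9127


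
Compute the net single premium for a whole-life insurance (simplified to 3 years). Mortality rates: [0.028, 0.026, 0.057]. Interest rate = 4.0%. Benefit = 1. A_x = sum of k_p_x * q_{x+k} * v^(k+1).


v = 0.961538
Year 0: k_p_x=1.0, q=0.028, term=0.026923
Year 1: k_p_x=0.972, q=0.026, term=0.023365
Year 2: k_p_x=0.946728, q=0.057, term=0.047973
A_x = 0.0983


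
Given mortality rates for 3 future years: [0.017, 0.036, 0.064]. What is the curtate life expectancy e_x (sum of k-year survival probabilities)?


e_x = sum_{k=1}^{n} k_p_x
k_p_x values:
  1_p_x = 0.983
  2_p_x = 0.947612
  3_p_x = 0.886965
e_x = 2.8176


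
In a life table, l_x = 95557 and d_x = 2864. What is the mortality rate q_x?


q_x = d_x / l_x
= 2864 / 95557
= 0.03


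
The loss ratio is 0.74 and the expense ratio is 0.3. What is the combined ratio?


Combined ratio = loss ratio + expense ratio
= 0.74 + 0.3
= 1.04


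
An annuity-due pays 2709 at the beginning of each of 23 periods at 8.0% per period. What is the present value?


PV_due = PMT * (1-(1+i)^(-n))/i * (1+i)
PV_immediate = 28095.1987
PV_due = 28095.1987 * 1.08
= 30342.8146


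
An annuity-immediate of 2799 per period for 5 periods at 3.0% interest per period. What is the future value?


FV = PMT * ((1+i)^n - 1) / i
= 2799 * ((1.03)^5 - 1) / 0.03
= 2799 * (1.159274 - 1) / 0.03
= 14860.2711


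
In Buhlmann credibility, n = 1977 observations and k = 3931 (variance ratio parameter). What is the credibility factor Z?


Z = n / (n + k)
= 1977 / (1977 + 3931)
= 1977 / 5908
= 0.3346


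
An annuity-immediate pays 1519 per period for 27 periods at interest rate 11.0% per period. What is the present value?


PV = PMT * (1 - (1+i)^(-n)) / i
= 1519 * (1 - (1+0.11)^(-27)) / 0.11
= 1519 * (1 - 0.059742) / 0.11
= 1519 * 8.5478
= 12984.1086


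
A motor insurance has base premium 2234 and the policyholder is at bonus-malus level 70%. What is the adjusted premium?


adjusted = base * BM_level / 100
= 2234 * 70 / 100
= 2234 * 0.7
= 1563.8


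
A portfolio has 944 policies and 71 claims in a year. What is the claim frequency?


frequency = claims / policies
= 71 / 944
= 0.0752


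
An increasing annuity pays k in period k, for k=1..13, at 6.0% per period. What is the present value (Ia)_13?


(Ia)_n = sum_{k=1}^{n} k * v^k, v = 1/(1+i)
v = 0.943396
Sum computed term by term:
(Ia)_13 = 54.8156


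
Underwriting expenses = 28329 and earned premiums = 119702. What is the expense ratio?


Expense ratio = expenses / premiums
= 28329 / 119702
= 0.2367


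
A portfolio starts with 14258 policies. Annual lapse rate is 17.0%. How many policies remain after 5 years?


remaining = initial * (1 - lapse)^years
= 14258 * (1 - 0.17)^5
= 14258 * 0.393904
= 5616.2841


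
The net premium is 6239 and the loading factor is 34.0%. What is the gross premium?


Gross = net * (1 + loading)
= 6239 * (1 + 0.34)
= 6239 * 1.34
= 8360.26


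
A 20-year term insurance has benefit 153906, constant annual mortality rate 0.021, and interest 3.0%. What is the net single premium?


NSP = benefit * sum_{k=0}^{n-1} k_p_x * q * v^(k+1)
With constant q=0.021, v=0.970874
Sum = 0.262637
NSP = 153906 * 0.262637
= 40421.4036


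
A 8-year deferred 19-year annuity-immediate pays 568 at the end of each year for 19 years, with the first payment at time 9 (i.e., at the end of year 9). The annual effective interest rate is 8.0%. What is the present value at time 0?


PV at time 8 of the 19-year annuity-immediate:
a_n = 568 * (1-(1+0.08)^(-19))/0.08 = 5454.8443
Discount back 8 years to time 0:
PV = 5454.8443 * (1+0.08)^(-8)
= 5454.8443 * 0.540269
= 2947.0827


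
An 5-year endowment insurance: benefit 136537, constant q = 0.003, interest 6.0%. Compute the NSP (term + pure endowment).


Term component = 1715.7086
Pure endowment = 5_p_x * v^5 * benefit = 0.98509 * 0.747258 * 136537 = 100507.1184
NSP = 102222.827


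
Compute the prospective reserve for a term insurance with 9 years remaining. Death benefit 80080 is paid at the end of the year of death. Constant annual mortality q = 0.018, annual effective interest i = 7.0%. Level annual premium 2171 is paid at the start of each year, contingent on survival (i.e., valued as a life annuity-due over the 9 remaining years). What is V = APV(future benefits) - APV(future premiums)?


v = 1/(1+i) = 0.934579
APV(future benefits) per unit = sum_{k=0}^{8} k_p_x * q * v^(k+1) = 0.110066
APV(future benefits) = 80080 * 0.110066 = 8814.0531
Life annuity-due factor ä_{x:9} = sum_{k=0}^{8} k_p_x * v^k = 6.542788
APV(future premiums) = 2171 * 6.542788 = 14204.3935
V = 8814.0531 - 14204.3935
= -5390.3404


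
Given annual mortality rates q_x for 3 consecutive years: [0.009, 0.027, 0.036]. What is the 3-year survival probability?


p_k = 1 - q_k for each year
Survival = product of (1 - q_k)
= 0.991 * 0.973 * 0.964
= 0.9295


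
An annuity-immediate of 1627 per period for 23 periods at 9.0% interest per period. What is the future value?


FV = PMT * ((1+i)^n - 1) / i
= 1627 * ((1.09)^23 - 1) / 0.09
= 1627 * (7.257874 - 1) / 0.09
= 113128.4641


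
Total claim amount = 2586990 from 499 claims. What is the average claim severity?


severity = total / number
= 2586990 / 499
= 5184.3487


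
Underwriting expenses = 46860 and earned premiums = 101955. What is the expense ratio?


Expense ratio = expenses / premiums
= 46860 / 101955
= 0.4596


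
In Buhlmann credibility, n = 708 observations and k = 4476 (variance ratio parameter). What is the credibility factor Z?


Z = n / (n + k)
= 708 / (708 + 4476)
= 708 / 5184
= 0.1366


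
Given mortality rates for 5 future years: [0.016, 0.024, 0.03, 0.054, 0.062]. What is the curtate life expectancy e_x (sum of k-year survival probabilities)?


e_x = sum_{k=1}^{n} k_p_x
k_p_x values:
  1_p_x = 0.984
  2_p_x = 0.960384
  3_p_x = 0.931572
  4_p_x = 0.881268
  5_p_x = 0.826629
e_x = 4.5839


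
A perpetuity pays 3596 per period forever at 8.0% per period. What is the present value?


PV = PMT / i
= 3596 / 0.08
= 44950.0


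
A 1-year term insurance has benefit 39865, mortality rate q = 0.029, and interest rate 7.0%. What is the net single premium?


NSP = benefit * q * v
v = 1/(1+i) = 0.934579
NSP = 39865 * 0.029 * 0.934579
= 1080.4533


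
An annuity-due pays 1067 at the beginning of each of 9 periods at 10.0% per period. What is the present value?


PV_due = PMT * (1-(1+i)^(-n))/i * (1+i)
PV_immediate = 6144.8784
PV_due = 6144.8784 * 1.1
= 6759.3663


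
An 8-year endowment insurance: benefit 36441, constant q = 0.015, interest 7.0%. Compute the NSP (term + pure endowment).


Term component = 3114.2476
Pure endowment = 8_p_x * v^8 * benefit = 0.886115 * 0.582009 * 36441 = 18793.597
NSP = 21907.8445


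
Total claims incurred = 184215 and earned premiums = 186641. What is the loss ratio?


Loss ratio = claims / premiums
= 184215 / 186641
= 0.987


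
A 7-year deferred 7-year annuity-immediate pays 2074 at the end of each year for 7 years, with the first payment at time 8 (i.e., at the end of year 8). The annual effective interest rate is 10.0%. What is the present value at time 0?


PV at time 7 of the 7-year annuity-immediate:
a_n = 2074 * (1-(1+0.1)^(-7))/0.1 = 10097.1006
Discount back 7 years to time 0:
PV = 10097.1006 * (1+0.1)^(-7)
= 10097.1006 * 0.513158
= 5181.4092


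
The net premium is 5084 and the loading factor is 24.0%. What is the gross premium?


Gross = net * (1 + loading)
= 5084 * (1 + 0.24)
= 5084 * 1.24
= 6304.16


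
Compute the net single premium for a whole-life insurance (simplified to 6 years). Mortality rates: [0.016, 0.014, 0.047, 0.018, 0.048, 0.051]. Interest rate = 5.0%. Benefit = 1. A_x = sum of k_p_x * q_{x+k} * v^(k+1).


v = 0.952381
Year 0: k_p_x=1.0, q=0.016, term=0.015238
Year 1: k_p_x=0.984, q=0.014, term=0.012495
Year 2: k_p_x=0.970224, q=0.047, term=0.039391
Year 3: k_p_x=0.924623, q=0.018, term=0.013692
Year 4: k_p_x=0.90798, q=0.048, term=0.034148
Year 5: k_p_x=0.864397, q=0.051, term=0.032896
A_x = 0.1479


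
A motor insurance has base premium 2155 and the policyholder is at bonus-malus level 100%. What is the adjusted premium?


adjusted = base * BM_level / 100
= 2155 * 100 / 100
= 2155 * 1.0
= 2155.0


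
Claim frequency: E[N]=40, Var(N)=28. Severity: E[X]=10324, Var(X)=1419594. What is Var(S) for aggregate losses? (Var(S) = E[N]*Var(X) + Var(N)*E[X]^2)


Var(S) = E[N]*Var(X) + Var(N)*E[X]^2
= 40*1419594 + 28*10324^2
= 56783760 + 2984379328
= 3.0412e+09


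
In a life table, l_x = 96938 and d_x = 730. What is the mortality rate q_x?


q_x = d_x / l_x
= 730 / 96938
= 0.0075


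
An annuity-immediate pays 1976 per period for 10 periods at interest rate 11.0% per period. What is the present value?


PV = PMT * (1 - (1+i)^(-n)) / i
= 1976 * (1 - (1+0.11)^(-10)) / 0.11
= 1976 * (1 - 0.352184) / 0.11
= 1976 * 5.889232
= 11637.1225


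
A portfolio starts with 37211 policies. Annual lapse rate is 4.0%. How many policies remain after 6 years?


remaining = initial * (1 - lapse)^years
= 37211 * (1 - 0.04)^6
= 37211 * 0.782758
= 29127.2001


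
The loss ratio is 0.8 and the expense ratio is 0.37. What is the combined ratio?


Combined ratio = loss ratio + expense ratio
= 0.8 + 0.37
= 1.17


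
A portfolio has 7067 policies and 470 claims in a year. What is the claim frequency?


frequency = claims / policies
= 470 / 7067
= 0.0665


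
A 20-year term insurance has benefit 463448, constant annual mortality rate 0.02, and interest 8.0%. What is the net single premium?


NSP = benefit * sum_{k=0}^{n-1} k_p_x * q * v^(k+1)
With constant q=0.02, v=0.925926
Sum = 0.171353
NSP = 463448 * 0.171353
= 79413.2892


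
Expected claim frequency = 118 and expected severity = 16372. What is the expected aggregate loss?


E[S] = E[N] * E[X]
= 118 * 16372
= 1.9319e+06


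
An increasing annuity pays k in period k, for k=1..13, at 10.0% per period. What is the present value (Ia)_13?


(Ia)_n = sum_{k=1}^{n} k * v^k, v = 1/(1+i)
v = 0.909091
Sum computed term by term:
(Ia)_13 = 40.4805


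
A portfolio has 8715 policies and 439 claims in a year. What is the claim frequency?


frequency = claims / policies
= 439 / 8715
= 0.0504


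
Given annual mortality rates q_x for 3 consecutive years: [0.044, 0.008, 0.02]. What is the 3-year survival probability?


p_k = 1 - q_k for each year
Survival = product of (1 - q_k)
= 0.956 * 0.992 * 0.98
= 0.9294


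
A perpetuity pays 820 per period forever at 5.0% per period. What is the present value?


PV = PMT / i
= 820 / 0.05
= 16400.0


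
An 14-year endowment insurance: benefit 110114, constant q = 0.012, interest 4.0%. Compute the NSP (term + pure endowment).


Term component = 13018.6517
Pure endowment = 14_p_x * v^14 * benefit = 0.844495 * 0.577475 * 110114 = 53699.8427
NSP = 66718.4943


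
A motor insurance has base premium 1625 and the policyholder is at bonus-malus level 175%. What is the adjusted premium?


adjusted = base * BM_level / 100
= 1625 * 175 / 100
= 1625 * 1.75
= 2843.75


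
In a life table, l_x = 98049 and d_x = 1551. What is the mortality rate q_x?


q_x = d_x / l_x
= 1551 / 98049
= 0.0158


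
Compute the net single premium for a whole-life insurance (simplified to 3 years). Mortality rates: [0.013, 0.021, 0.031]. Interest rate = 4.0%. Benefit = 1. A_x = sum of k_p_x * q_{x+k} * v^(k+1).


v = 0.961538
Year 0: k_p_x=1.0, q=0.013, term=0.0125
Year 1: k_p_x=0.987, q=0.021, term=0.019163
Year 2: k_p_x=0.966273, q=0.031, term=0.026629
A_x = 0.0583


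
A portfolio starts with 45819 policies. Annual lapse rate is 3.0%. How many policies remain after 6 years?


remaining = initial * (1 - lapse)^years
= 45819 * (1 - 0.03)^6
= 45819 * 0.832972
= 38165.9443


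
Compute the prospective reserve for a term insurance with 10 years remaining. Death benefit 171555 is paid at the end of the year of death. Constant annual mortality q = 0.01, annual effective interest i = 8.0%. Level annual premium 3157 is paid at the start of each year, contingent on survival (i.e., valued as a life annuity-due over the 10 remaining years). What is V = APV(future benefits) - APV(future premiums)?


v = 1/(1+i) = 0.925926
APV(future benefits) per unit = sum_{k=0}^{9} k_p_x * q * v^(k+1) = 0.064566
APV(future benefits) = 171555 * 0.064566 = 11076.6604
Life annuity-due factor ä_{x:10} = sum_{k=0}^{9} k_p_x * v^k = 6.973153
APV(future premiums) = 3157 * 6.973153 = 22014.2451
V = 11076.6604 - 22014.2451
= -10937.5847


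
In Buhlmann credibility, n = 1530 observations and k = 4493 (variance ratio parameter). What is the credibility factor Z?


Z = n / (n + k)
= 1530 / (1530 + 4493)
= 1530 / 6023
= 0.254


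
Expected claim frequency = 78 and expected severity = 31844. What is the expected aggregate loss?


E[S] = E[N] * E[X]
= 78 * 31844
= 2.4838e+06


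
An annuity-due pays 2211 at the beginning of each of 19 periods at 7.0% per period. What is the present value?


PV_due = PMT * (1-(1+i)^(-n))/i * (1+i)
PV_immediate = 22852.0011
PV_due = 22852.0011 * 1.07
= 24451.6412


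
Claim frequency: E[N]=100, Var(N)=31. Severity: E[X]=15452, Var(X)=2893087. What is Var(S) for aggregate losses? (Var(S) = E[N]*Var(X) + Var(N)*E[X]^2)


Var(S) = E[N]*Var(X) + Var(N)*E[X]^2
= 100*2893087 + 31*15452^2
= 289308700 + 7401693424
= 7.6910e+09


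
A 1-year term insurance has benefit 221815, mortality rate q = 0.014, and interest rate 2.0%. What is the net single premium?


NSP = benefit * q * v
v = 1/(1+i) = 0.980392
NSP = 221815 * 0.014 * 0.980392
= 3044.5196


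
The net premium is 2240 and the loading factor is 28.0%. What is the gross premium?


Gross = net * (1 + loading)
= 2240 * (1 + 0.28)
= 2240 * 1.28
= 2867.2


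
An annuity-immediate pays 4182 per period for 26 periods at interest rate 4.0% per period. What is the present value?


PV = PMT * (1 - (1+i)^(-n)) / i
= 4182 * (1 - (1+0.04)^(-26)) / 0.04
= 4182 * (1 - 0.360689) / 0.04
= 4182 * 15.982769
= 66839.9407


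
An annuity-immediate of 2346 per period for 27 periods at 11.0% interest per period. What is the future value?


FV = PMT * ((1+i)^n - 1) / i
= 2346 * ((1.11)^27 - 1) / 0.11
= 2346 * (16.73865 - 1) / 0.11
= 335662.4799


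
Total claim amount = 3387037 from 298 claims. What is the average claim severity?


severity = total / number
= 3387037 / 298
= 11365.896


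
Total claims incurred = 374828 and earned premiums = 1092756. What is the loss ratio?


Loss ratio = claims / premiums
= 374828 / 1092756
= 0.343


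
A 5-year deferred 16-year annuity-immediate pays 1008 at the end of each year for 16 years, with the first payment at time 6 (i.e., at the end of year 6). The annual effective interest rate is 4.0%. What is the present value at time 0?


PV at time 5 of the 16-year annuity-immediate:
a_n = 1008 * (1-(1+0.04)^(-16))/0.04 = 11745.514
Discount back 5 years to time 0:
PV = 11745.514 * (1+0.04)^(-5)
= 11745.514 * 0.821927
= 9653.9563


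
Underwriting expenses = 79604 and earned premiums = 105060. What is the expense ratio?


Expense ratio = expenses / premiums
= 79604 / 105060
= 0.7577


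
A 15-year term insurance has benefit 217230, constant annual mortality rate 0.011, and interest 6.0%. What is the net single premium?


NSP = benefit * sum_{k=0}^{n-1} k_p_x * q * v^(k+1)
With constant q=0.011, v=0.943396
Sum = 0.100166
NSP = 217230 * 0.100166
= 21759.0898


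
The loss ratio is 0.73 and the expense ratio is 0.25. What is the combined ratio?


Combined ratio = loss ratio + expense ratio
= 0.73 + 0.25
= 0.98


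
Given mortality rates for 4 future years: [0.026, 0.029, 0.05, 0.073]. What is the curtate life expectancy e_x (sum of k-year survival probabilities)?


e_x = sum_{k=1}^{n} k_p_x
k_p_x values:
  1_p_x = 0.974
  2_p_x = 0.945754
  3_p_x = 0.898466
  4_p_x = 0.832878
e_x = 3.6511


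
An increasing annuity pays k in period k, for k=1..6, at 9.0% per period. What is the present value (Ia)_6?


(Ia)_n = sum_{k=1}^{n} k * v^k, v = 1/(1+i)
v = 0.917431
Sum computed term by term:
(Ia)_6 = 14.5783


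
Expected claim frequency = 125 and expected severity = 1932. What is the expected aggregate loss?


E[S] = E[N] * E[X]
= 125 * 1932
= 241500


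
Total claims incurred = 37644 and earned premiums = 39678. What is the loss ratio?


Loss ratio = claims / premiums
= 37644 / 39678
= 0.9487


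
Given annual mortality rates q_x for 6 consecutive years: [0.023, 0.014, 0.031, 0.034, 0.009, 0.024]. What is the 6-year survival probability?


p_k = 1 - q_k for each year
Survival = product of (1 - q_k)
= 0.977 * 0.986 * 0.969 * 0.966 * 0.991 * 0.976
= 0.8722


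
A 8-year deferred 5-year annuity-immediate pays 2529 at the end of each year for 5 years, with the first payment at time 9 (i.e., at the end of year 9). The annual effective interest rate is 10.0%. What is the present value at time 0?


PV at time 8 of the 5-year annuity-immediate:
a_n = 2529 * (1-(1+0.1)^(-5))/0.1 = 9586.8997
Discount back 8 years to time 0:
PV = 9586.8997 * (1+0.1)^(-8)
= 9586.8997 * 0.466507
= 4472.3595


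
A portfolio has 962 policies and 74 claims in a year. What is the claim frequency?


frequency = claims / policies
= 74 / 962
= 0.0769


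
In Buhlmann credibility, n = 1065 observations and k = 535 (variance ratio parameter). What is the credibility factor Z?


Z = n / (n + k)
= 1065 / (1065 + 535)
= 1065 / 1600
= 0.6656


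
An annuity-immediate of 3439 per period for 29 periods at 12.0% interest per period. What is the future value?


FV = PMT * ((1+i)^n - 1) / i
= 3439 * ((1.12)^29 - 1) / 0.12
= 3439 * (26.74993 - 1) / 0.12
= 737950.0906


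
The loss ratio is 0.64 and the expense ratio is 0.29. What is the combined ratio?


Combined ratio = loss ratio + expense ratio
= 0.64 + 0.29
= 0.93


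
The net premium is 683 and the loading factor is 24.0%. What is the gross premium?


Gross = net * (1 + loading)
= 683 * (1 + 0.24)
= 683 * 1.24
= 846.92


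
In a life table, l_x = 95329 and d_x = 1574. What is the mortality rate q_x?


q_x = d_x / l_x
= 1574 / 95329
= 0.0165


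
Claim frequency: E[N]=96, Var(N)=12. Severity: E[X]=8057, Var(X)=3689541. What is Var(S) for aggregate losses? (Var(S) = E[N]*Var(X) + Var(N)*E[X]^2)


Var(S) = E[N]*Var(X) + Var(N)*E[X]^2
= 96*3689541 + 12*8057^2
= 354195936 + 778982988
= 1.1332e+09


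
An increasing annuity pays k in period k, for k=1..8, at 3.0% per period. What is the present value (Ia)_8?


(Ia)_n = sum_{k=1}^{n} k * v^k, v = 1/(1+i)
v = 0.970874
Sum computed term by term:
(Ia)_8 = 30.5003


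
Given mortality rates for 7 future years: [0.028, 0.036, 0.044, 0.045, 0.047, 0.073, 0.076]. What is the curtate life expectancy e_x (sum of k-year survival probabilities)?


e_x = sum_{k=1}^{n} k_p_x
k_p_x values:
  1_p_x = 0.972
  2_p_x = 0.937008
  3_p_x = 0.89578
  4_p_x = 0.85547
  5_p_x = 0.815262
  6_p_x = 0.755748
  7_p_x = 0.698311
e_x = 5.9296


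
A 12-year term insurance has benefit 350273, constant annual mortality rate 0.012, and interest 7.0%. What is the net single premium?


NSP = benefit * sum_{k=0}^{n-1} k_p_x * q * v^(k+1)
With constant q=0.012, v=0.934579
Sum = 0.090127
NSP = 350273 * 0.090127
= 31569.1759


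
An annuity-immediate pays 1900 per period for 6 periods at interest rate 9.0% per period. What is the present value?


PV = PMT * (1 - (1+i)^(-n)) / i
= 1900 * (1 - (1+0.09)^(-6)) / 0.09
= 1900 * (1 - 0.596267) / 0.09
= 1900 * 4.485919
= 8523.2453


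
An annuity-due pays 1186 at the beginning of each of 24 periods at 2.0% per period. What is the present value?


PV_due = PMT * (1-(1+i)^(-n))/i * (1+i)
PV_immediate = 22431.9158
PV_due = 22431.9158 * 1.02
= 22880.5541


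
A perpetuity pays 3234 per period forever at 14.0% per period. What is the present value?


PV = PMT / i
= 3234 / 0.14
= 23100.0


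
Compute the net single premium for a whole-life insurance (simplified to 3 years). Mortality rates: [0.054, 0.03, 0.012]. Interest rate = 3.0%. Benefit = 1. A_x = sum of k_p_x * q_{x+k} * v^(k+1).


v = 0.970874
Year 0: k_p_x=1.0, q=0.054, term=0.052427
Year 1: k_p_x=0.946, q=0.03, term=0.026751
Year 2: k_p_x=0.91762, q=0.012, term=0.010077
A_x = 0.0893


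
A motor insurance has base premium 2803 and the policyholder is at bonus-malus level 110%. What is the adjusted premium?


adjusted = base * BM_level / 100
= 2803 * 110 / 100
= 2803 * 1.1
= 3083.3


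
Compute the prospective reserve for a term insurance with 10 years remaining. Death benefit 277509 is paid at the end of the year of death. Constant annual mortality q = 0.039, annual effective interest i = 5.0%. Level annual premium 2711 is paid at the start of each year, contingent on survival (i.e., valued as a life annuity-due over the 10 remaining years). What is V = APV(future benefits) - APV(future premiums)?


v = 1/(1+i) = 0.952381
APV(future benefits) per unit = sum_{k=0}^{9} k_p_x * q * v^(k+1) = 0.257478
APV(future benefits) = 277509 * 0.257478 = 71452.5706
Life annuity-due factor ä_{x:10} = sum_{k=0}^{9} k_p_x * v^k = 6.932111
APV(future premiums) = 2711 * 6.932111 = 18792.9516
V = 71452.5706 - 18792.9516
= 52659.619


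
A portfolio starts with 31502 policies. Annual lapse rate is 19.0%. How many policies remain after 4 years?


remaining = initial * (1 - lapse)^years
= 31502 * (1 - 0.19)^4
= 31502 * 0.430467
= 13560.578


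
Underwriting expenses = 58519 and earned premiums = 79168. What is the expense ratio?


Expense ratio = expenses / premiums
= 58519 / 79168
= 0.7392


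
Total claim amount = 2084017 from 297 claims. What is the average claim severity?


severity = total / number
= 2084017 / 297
= 7016.8923


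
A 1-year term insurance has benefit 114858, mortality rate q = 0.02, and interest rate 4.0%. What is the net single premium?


NSP = benefit * q * v
v = 1/(1+i) = 0.961538
NSP = 114858 * 0.02 * 0.961538
= 2208.8077


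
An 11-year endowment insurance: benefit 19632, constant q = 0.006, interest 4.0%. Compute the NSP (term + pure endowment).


Term component = 1003.8647
Pure endowment = 11_p_x * v^11 * benefit = 0.935945 * 0.649581 * 19632 = 11935.704
NSP = 12939.5687


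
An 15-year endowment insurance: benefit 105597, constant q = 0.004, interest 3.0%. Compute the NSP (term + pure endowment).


Term component = 4914.4833
Pure endowment = 15_p_x * v^15 * benefit = 0.941651 * 0.641862 * 105597 = 63823.8923
NSP = 68738.3755


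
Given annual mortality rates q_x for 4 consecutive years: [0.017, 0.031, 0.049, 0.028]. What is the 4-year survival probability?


p_k = 1 - q_k for each year
Survival = product of (1 - q_k)
= 0.983 * 0.969 * 0.951 * 0.972
= 0.8805


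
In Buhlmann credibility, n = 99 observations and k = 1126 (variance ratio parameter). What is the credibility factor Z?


Z = n / (n + k)
= 99 / (99 + 1126)
= 99 / 1225
= 0.0808


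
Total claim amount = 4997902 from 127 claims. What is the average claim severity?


severity = total / number
= 4997902 / 127
= 39353.5591


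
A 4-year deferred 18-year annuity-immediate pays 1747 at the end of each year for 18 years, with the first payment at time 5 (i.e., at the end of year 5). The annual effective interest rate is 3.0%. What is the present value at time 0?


PV at time 4 of the 18-year annuity-immediate:
a_n = 1747 * (1-(1+0.03)^(-18))/0.03 = 24027.3873
Discount back 4 years to time 0:
PV = 24027.3873 * (1+0.03)^(-4)
= 24027.3873 * 0.888487
= 21348.0225


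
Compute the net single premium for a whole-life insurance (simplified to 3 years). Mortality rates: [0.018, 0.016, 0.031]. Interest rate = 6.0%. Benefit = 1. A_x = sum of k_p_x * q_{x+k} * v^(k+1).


v = 0.943396
Year 0: k_p_x=1.0, q=0.018, term=0.016981
Year 1: k_p_x=0.982, q=0.016, term=0.013984
Year 2: k_p_x=0.966288, q=0.031, term=0.025151
A_x = 0.0561


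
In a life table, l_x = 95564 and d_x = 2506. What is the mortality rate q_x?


q_x = d_x / l_x
= 2506 / 95564
= 0.0262


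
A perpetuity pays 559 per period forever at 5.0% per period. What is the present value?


PV = PMT / i
= 559 / 0.05
= 11180.0


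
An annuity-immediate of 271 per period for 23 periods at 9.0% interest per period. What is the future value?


FV = PMT * ((1+i)^n - 1) / i
= 271 * ((1.09)^23 - 1) / 0.09
= 271 * (7.257874 - 1) / 0.09
= 18843.1554


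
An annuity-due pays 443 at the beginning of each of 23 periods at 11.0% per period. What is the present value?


PV_due = PMT * (1-(1+i)^(-n))/i * (1+i)
PV_immediate = 3662.0292
PV_due = 3662.0292 * 1.11
= 4064.8524


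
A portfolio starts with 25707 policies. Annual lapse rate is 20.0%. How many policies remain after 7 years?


remaining = initial * (1 - lapse)^years
= 25707 * (1 - 0.2)^7
= 25707 * 0.209715
= 5391.1486


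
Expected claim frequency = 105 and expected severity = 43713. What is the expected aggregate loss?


E[S] = E[N] * E[X]
= 105 * 43713
= 4.5899e+06


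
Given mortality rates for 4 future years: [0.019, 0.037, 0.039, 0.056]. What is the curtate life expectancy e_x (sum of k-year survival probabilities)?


e_x = sum_{k=1}^{n} k_p_x
k_p_x values:
  1_p_x = 0.981
  2_p_x = 0.944703
  3_p_x = 0.90786
  4_p_x = 0.857019
e_x = 3.6906


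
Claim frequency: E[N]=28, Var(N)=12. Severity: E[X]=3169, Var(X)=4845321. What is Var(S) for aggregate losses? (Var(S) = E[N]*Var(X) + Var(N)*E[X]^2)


Var(S) = E[N]*Var(X) + Var(N)*E[X]^2
= 28*4845321 + 12*3169^2
= 135668988 + 120510732
= 2.5618e+08


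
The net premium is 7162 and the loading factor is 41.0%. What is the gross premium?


Gross = net * (1 + loading)
= 7162 * (1 + 0.41)
= 7162 * 1.41
= 10098.42


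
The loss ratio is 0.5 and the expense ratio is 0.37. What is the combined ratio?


Combined ratio = loss ratio + expense ratio
= 0.5 + 0.37
= 0.87


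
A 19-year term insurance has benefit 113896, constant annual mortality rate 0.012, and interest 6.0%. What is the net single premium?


NSP = benefit * sum_{k=0}^{n-1} k_p_x * q * v^(k+1)
With constant q=0.012, v=0.943396
Sum = 0.122872
NSP = 113896 * 0.122872
= 13994.6519


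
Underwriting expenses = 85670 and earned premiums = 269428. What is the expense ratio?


Expense ratio = expenses / premiums
= 85670 / 269428
= 0.318


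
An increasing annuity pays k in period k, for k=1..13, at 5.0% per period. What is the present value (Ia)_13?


(Ia)_n = sum_{k=1}^{n} k * v^k, v = 1/(1+i)
v = 0.952381
Sum computed term by term:
(Ia)_13 = 59.3815


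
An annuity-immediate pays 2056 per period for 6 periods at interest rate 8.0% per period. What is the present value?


PV = PMT * (1 - (1+i)^(-n)) / i
= 2056 * (1 - (1+0.08)^(-6)) / 0.08
= 2056 * (1 - 0.63017) / 0.08
= 2056 * 4.62288
= 9504.6406


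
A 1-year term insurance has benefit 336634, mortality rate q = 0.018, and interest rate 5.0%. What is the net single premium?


NSP = benefit * q * v
v = 1/(1+i) = 0.952381
NSP = 336634 * 0.018 * 0.952381
= 5770.8686


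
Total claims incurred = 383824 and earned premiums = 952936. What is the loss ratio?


Loss ratio = claims / premiums
= 383824 / 952936
= 0.4028


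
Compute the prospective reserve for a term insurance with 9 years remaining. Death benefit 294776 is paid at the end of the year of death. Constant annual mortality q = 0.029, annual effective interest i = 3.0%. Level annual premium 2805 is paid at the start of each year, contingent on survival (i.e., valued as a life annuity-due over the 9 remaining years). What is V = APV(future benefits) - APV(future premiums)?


v = 1/(1+i) = 0.970874
APV(future benefits) per unit = sum_{k=0}^{8} k_p_x * q * v^(k+1) = 0.202468
APV(future benefits) = 294776 * 0.202468 = 59682.7257
Life annuity-due factor ä_{x:9} = sum_{k=0}^{8} k_p_x * v^k = 7.191107
APV(future premiums) = 2805 * 7.191107 = 20171.0553
V = 59682.7257 - 20171.0553
= 39511.6704


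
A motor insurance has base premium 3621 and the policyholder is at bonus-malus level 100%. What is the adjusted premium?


adjusted = base * BM_level / 100
= 3621 * 100 / 100
= 3621 * 1.0
= 3621.0


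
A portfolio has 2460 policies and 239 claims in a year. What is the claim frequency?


frequency = claims / policies
= 239 / 2460
= 0.0972


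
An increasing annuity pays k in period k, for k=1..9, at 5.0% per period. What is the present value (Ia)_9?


(Ia)_n = sum_{k=1}^{n} k * v^k, v = 1/(1+i)
v = 0.952381
Sum computed term by term:
(Ia)_9 = 33.2347


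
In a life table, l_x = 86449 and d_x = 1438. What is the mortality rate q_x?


q_x = d_x / l_x
= 1438 / 86449
= 0.0166


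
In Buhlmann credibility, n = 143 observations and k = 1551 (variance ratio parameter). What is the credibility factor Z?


Z = n / (n + k)
= 143 / (143 + 1551)
= 143 / 1694
= 0.0844


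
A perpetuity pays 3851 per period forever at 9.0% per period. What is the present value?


PV = PMT / i
= 3851 / 0.09
= 42788.8889


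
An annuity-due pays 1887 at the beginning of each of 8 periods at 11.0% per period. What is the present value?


PV_due = PMT * (1-(1+i)^(-n))/i * (1+i)
PV_immediate = 9710.7336
PV_due = 9710.7336 * 1.11
= 10778.9144


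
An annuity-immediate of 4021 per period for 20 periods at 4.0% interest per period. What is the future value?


FV = PMT * ((1+i)^n - 1) / i
= 4021 * ((1.04)^20 - 1) / 0.04
= 4021 * (2.191123 - 1) / 0.04
= 119737.654


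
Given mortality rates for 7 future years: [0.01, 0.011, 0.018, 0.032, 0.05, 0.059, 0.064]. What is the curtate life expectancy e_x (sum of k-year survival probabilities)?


e_x = sum_{k=1}^{n} k_p_x
k_p_x values:
  1_p_x = 0.99
  2_p_x = 0.97911
  3_p_x = 0.961486
  4_p_x = 0.930718
  5_p_x = 0.884183
  6_p_x = 0.832016
  7_p_x = 0.778767
e_x = 6.3563


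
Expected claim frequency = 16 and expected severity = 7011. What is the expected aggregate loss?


E[S] = E[N] * E[X]
= 16 * 7011
= 112176


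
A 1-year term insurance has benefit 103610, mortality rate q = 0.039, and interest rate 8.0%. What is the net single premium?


NSP = benefit * q * v
v = 1/(1+i) = 0.925926
NSP = 103610 * 0.039 * 0.925926
= 3741.4722


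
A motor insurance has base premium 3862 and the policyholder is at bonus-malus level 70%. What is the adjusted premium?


adjusted = base * BM_level / 100
= 3862 * 70 / 100
= 3862 * 0.7
= 2703.4


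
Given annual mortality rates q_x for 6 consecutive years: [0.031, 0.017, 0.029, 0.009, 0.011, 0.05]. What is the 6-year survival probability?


p_k = 1 - q_k for each year
Survival = product of (1 - q_k)
= 0.969 * 0.983 * 0.971 * 0.991 * 0.989 * 0.95
= 0.8612


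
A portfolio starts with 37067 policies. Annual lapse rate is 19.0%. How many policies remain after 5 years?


remaining = initial * (1 - lapse)^years
= 37067 * (1 - 0.19)^5
= 37067 * 0.348678
= 12924.4637


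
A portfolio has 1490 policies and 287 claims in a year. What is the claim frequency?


frequency = claims / policies
= 287 / 1490
= 0.1926


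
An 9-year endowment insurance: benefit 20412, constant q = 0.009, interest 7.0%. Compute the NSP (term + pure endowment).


Term component = 1159.3873
Pure endowment = 9_p_x * v^9 * benefit = 0.921856 * 0.543934 * 20412 = 10235.1556
NSP = 11394.543


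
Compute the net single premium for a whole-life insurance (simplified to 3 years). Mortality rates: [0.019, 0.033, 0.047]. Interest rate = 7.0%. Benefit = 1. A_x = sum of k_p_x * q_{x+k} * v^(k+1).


v = 0.934579
Year 0: k_p_x=1.0, q=0.019, term=0.017757
Year 1: k_p_x=0.981, q=0.033, term=0.028276
Year 2: k_p_x=0.948627, q=0.047, term=0.036395
A_x = 0.0824


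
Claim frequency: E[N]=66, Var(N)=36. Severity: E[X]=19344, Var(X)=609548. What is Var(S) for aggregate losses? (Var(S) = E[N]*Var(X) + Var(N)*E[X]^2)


Var(S) = E[N]*Var(X) + Var(N)*E[X]^2
= 66*609548 + 36*19344^2
= 40230168 + 13470852096
= 1.3511e+10


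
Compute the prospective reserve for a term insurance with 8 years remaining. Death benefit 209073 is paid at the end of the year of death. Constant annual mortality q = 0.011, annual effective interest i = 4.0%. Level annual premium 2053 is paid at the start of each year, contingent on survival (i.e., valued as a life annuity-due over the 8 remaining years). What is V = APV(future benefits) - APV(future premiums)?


v = 1/(1+i) = 0.961538
APV(future benefits) per unit = sum_{k=0}^{7} k_p_x * q * v^(k+1) = 0.071433
APV(future benefits) = 209073 * 0.071433 = 14934.6806
Life annuity-due factor ä_{x:8} = sum_{k=0}^{7} k_p_x * v^k = 6.753651
APV(future premiums) = 2053 * 6.753651 = 13865.2464
V = 14934.6806 - 13865.2464
= 1069.4342


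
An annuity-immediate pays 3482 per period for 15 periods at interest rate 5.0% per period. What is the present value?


PV = PMT * (1 - (1+i)^(-n)) / i
= 3482 * (1 - (1+0.05)^(-15)) / 0.05
= 3482 * (1 - 0.481017) / 0.05
= 3482 * 10.379658
= 36141.9693


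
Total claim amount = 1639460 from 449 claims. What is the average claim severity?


severity = total / number
= 1639460 / 449
= 3651.3586


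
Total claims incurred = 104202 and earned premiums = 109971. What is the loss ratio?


Loss ratio = claims / premiums
= 104202 / 109971
= 0.9475


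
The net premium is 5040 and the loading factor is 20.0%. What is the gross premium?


Gross = net * (1 + loading)
= 5040 * (1 + 0.2)
= 5040 * 1.2
= 6048.0


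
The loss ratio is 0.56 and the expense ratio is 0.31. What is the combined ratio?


Combined ratio = loss ratio + expense ratio
= 0.56 + 0.31
= 0.87


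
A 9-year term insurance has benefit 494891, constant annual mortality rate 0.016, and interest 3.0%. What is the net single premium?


NSP = benefit * sum_{k=0}^{n-1} k_p_x * q * v^(k+1)
With constant q=0.016, v=0.970874
Sum = 0.117267
NSP = 494891 * 0.117267
= 58034.1804


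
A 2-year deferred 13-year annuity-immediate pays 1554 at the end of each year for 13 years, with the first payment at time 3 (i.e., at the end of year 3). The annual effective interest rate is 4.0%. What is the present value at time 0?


PV at time 2 of the 13-year annuity-immediate:
a_n = 1554 * (1-(1+0.04)^(-13))/0.04 = 15517.6968
Discount back 2 years to time 0:
PV = 15517.6968 * (1+0.04)^(-2)
= 15517.6968 * 0.924556
= 14346.9829


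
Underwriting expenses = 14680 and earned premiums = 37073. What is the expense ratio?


Expense ratio = expenses / premiums
= 14680 / 37073
= 0.396


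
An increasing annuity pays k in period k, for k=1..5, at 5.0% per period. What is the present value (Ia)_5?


(Ia)_n = sum_{k=1}^{n} k * v^k, v = 1/(1+i)
v = 0.952381
Sum computed term by term:
(Ia)_5 = 12.5664


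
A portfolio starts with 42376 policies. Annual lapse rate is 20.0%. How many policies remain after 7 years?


remaining = initial * (1 - lapse)^years
= 42376 * (1 - 0.2)^7
= 42376 * 0.209715
= 8886.8913


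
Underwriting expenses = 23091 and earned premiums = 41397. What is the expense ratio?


Expense ratio = expenses / premiums
= 23091 / 41397
= 0.5578


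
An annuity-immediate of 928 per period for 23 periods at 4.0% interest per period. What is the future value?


FV = PMT * ((1+i)^n - 1) / i
= 928 * ((1.04)^23 - 1) / 0.04
= 928 * (2.464716 - 1) / 0.04
= 33981.4006


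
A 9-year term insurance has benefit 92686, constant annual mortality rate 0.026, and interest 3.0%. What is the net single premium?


NSP = benefit * sum_{k=0}^{n-1} k_p_x * q * v^(k+1)
With constant q=0.026, v=0.970874
Sum = 0.183561
NSP = 92686 * 0.183561
= 17013.5191


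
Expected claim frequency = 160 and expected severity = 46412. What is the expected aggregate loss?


E[S] = E[N] * E[X]
= 160 * 46412
= 7.4259e+06


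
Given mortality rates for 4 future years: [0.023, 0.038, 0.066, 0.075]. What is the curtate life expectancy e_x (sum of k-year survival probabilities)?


e_x = sum_{k=1}^{n} k_p_x
k_p_x values:
  1_p_x = 0.977
  2_p_x = 0.939874
  3_p_x = 0.877842
  4_p_x = 0.812004
e_x = 3.6067


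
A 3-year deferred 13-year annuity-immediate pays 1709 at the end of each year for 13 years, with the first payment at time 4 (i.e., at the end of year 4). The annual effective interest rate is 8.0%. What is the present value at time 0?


PV at time 3 of the 13-year annuity-immediate:
a_n = 1709 * (1-(1+0.08)^(-13))/0.08 = 13507.5531
Discount back 3 years to time 0:
PV = 13507.5531 * (1+0.08)^(-3)
= 13507.5531 * 0.793832
= 10722.7311


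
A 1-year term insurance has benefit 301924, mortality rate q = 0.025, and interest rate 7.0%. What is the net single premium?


NSP = benefit * q * v
v = 1/(1+i) = 0.934579
NSP = 301924 * 0.025 * 0.934579
= 7054.2991


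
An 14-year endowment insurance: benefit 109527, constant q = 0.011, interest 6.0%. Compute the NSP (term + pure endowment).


Term component = 10540.2964
Pure endowment = 14_p_x * v^14 * benefit = 0.856541 * 0.442301 * 109527 = 41494.1776
NSP = 52034.474


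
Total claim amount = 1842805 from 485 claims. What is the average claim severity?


severity = total / number
= 1842805 / 485
= 3799.5979


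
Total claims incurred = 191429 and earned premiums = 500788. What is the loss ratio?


Loss ratio = claims / premiums
= 191429 / 500788
= 0.3823


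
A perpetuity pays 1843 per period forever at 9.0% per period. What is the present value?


PV = PMT / i
= 1843 / 0.09
= 20477.7778


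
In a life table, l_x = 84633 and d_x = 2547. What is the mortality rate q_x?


q_x = d_x / l_x
= 2547 / 84633
= 0.0301


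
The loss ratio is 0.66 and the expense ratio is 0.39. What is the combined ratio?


Combined ratio = loss ratio + expense ratio
= 0.66 + 0.39
= 1.05
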